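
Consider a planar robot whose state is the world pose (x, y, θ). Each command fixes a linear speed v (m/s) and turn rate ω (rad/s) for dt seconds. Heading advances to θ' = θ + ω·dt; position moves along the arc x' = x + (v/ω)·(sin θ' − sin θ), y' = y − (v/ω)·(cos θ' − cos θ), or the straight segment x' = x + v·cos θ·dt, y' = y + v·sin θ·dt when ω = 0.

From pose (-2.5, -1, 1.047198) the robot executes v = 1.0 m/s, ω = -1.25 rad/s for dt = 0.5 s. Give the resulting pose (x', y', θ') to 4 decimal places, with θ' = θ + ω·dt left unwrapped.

(-2.1350, -0.6702, 0.4222)

θ' = 1.0472 + -1.25·0.5 = 0.4222
R = v/ω = 1.0/-1.25 = -0.8000
x' = -2.5 + -0.8000·(sin 0.4222 − sin 1.0472) = -2.1350
y' = -1 − -0.8000·(cos 0.4222 − cos 1.0472) = -0.6702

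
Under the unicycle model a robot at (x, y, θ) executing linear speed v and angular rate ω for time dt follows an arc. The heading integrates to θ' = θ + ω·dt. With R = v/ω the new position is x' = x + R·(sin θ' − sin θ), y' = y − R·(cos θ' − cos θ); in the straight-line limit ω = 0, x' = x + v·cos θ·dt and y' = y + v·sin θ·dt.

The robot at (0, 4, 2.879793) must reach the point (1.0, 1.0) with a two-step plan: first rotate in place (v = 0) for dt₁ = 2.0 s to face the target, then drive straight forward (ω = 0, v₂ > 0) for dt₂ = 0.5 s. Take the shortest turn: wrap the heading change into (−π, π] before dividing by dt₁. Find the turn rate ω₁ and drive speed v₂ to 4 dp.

heading to target = atan2(1−4, 1−0) = -1.2490
Δθ = wrap(-1.2490 − 2.8798) = 2.1543; ω₁ = Δθ/dt₁ = 1.0772
distance = √((1−0)² + (1−4)²) = 3.1623; v₂ = distance/dt₂ = 6.3246

ω₁ = 1.0772, v₂ = 6.3246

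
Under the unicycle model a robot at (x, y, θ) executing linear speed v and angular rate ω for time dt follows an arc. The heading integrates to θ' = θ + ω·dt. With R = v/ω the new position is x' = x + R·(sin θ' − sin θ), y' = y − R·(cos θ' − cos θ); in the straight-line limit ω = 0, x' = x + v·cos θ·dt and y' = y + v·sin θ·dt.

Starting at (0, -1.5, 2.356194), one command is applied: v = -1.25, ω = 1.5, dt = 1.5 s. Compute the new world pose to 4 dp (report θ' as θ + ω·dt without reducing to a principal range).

θ' = 2.3562 + 1.5·1.5 = 4.6062
R = v/ω = -1.25/1.5 = -0.8333
x' = 0 + -0.8333·(sin 4.6062 − sin 2.3562) = 1.4179
y' = -1.5 − -0.8333·(cos 4.6062 − cos 2.3562) = -0.9991

(1.4179, -0.9991, 4.6062)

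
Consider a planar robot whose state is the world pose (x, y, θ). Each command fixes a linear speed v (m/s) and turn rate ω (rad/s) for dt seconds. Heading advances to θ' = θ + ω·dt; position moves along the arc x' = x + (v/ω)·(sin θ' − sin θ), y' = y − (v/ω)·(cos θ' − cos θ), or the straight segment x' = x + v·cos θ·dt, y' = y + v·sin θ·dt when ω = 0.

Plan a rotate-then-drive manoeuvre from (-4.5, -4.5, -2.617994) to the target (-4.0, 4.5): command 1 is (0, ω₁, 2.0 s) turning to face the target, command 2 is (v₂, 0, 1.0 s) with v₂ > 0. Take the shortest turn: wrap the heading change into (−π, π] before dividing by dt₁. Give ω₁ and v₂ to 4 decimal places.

heading to target = atan2(4.5−-4.5, -4−-4.5) = 1.5153
Δθ = wrap(1.5153 − -2.6180) = -2.1499; ω₁ = Δθ/dt₁ = -1.0749
distance = √((-4−-4.5)² + (4.5−-4.5)²) = 9.0139; v₂ = distance/dt₂ = 9.0139

ω₁ = -1.0749, v₂ = 9.0139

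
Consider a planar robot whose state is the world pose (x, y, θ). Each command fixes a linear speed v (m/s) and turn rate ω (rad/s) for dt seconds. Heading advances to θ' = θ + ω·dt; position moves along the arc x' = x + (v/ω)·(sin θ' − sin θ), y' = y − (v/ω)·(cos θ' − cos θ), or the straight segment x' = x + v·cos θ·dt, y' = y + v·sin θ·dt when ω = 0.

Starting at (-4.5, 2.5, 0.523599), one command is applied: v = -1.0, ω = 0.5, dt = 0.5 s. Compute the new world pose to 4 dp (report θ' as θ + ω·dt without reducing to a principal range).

(-4.8974, 2.1988, 0.7736)

θ' = 0.5236 + 0.5·0.5 = 0.7736
R = v/ω = -1.0/0.5 = -2.0000
x' = -4.5 + -2.0000·(sin 0.7736 − sin 0.5236) = -4.8974
y' = 2.5 − -2.0000·(cos 0.7736 − cos 0.5236) = 2.1988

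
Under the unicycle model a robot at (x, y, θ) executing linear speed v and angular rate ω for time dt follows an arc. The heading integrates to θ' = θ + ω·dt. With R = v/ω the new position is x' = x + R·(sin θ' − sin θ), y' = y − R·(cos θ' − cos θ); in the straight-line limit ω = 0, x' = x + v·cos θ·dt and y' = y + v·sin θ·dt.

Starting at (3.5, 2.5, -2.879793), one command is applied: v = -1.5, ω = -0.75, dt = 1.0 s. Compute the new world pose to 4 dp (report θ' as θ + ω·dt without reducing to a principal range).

(4.9557, 2.3345, -3.6298)

θ' = -2.8798 + -0.75·1.0 = -3.6298
R = v/ω = -1.5/-0.75 = 2.0000
x' = 3.5 + 2.0000·(sin -3.6298 − sin -2.8798) = 4.9557
y' = 2.5 − 2.0000·(cos -3.6298 − cos -2.8798) = 2.3345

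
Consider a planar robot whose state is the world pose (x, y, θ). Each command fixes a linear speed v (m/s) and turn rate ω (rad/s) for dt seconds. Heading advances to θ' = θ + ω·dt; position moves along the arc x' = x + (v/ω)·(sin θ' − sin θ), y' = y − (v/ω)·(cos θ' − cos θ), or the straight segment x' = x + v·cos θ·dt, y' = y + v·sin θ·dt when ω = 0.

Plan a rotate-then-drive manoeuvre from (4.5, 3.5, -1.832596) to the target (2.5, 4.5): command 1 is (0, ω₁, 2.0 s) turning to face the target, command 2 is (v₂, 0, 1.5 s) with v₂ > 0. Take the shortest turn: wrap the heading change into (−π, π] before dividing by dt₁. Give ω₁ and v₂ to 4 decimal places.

ω₁ = -0.8863, v₂ = 1.4907

heading to target = atan2(4.5−3.5, 2.5−4.5) = 2.6779
Δθ = wrap(2.6779 − -1.8326) = -1.7726; ω₁ = Δθ/dt₁ = -0.8863
distance = √((2.5−4.5)² + (4.5−3.5)²) = 2.2361; v₂ = distance/dt₂ = 1.4907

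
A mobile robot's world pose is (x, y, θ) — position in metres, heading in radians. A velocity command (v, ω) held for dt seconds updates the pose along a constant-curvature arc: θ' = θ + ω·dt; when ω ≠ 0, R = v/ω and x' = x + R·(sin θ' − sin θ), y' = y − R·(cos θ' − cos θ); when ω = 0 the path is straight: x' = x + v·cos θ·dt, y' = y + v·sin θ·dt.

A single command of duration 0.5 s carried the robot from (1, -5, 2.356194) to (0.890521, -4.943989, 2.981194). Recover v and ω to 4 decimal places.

Δθ = 2.981194 − 2.356194 = 0.625000
ω = Δθ/dt = 0.625000/0.5 = 1.2500
R = Δx/(sin θ' − sin θ) = 0.2000
v = R·ω = 0.2000·1.2500 = 0.2500

v = 0.2500, ω = 1.2500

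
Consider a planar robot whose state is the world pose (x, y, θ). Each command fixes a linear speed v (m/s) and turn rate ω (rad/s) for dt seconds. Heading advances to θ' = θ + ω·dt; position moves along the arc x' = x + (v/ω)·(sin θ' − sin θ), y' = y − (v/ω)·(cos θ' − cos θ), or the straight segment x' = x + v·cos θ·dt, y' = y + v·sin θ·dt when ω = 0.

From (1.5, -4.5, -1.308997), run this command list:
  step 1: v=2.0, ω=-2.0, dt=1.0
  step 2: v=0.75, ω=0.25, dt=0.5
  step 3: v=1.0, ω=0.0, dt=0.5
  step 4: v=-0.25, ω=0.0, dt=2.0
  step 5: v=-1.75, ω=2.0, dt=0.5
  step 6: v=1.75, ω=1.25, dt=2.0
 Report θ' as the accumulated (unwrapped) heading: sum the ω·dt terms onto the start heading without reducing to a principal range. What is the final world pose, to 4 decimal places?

step 1: θ'=-3.3090 (R=-1.0000) → pose (0.3675, -5.7448, -3.3090)
step 2: θ'=-3.1840 (R=3.0000) → pose (-0.0052, -5.7056, -3.1840)
step 3: θ'=-3.1840 (straight) → pose (-0.5048, -5.6844, -3.1840)
step 4: θ'=-3.1840 (straight) → pose (-0.0052, -5.7056, -3.1840)
step 5: θ'=-2.1840 (R=-0.8750) → pose (0.7474, -5.3349, -2.1840)
step 6: θ'=0.3160 (R=1.4000) → pose (2.3274, -7.4713, 0.3160)

(2.3274, -7.4713, 0.3160)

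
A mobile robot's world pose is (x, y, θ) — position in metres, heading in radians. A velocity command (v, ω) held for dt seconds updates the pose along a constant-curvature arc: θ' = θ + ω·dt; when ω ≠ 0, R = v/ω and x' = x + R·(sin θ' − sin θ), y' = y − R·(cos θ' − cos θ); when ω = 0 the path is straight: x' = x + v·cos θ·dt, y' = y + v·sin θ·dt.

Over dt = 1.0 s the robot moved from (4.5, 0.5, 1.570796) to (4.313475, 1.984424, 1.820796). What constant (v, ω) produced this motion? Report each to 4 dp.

v = 1.5000, ω = 0.2500

Δθ = 1.820796 − 1.570796 = 0.250000
ω = Δθ/dt = 0.250000/1.0 = 0.2500
R = −Δy/(cos θ' − cos θ) = 6.0000
v = R·ω = 6.0000·0.2500 = 1.5000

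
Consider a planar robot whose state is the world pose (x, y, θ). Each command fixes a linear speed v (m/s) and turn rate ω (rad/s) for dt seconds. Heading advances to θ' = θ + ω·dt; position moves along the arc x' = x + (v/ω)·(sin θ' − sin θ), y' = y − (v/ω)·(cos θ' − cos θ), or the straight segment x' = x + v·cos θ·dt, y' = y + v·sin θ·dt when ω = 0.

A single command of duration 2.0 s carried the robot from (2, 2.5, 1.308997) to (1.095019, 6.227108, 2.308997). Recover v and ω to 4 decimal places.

Δθ = 2.308997 − 1.308997 = 1.000000
ω = Δθ/dt = 1.000000/2.0 = 0.5000
R = −Δy/(cos θ' − cos θ) = 4.0000
v = R·ω = 4.0000·0.5000 = 2.0000

v = 2.0000, ω = 0.5000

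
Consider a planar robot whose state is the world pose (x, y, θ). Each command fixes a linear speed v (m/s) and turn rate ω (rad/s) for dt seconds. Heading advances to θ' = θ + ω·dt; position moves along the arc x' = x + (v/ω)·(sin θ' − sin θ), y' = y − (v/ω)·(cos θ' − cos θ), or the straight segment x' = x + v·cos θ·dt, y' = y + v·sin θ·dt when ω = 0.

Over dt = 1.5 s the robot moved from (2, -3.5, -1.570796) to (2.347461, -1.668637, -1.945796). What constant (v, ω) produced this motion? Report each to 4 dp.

Δθ = -1.945796 − -1.570796 = -0.375000
ω = Δθ/dt = -0.375000/1.5 = -0.2500
R = −Δy/(cos θ' − cos θ) = 5.0000
v = R·ω = 5.0000·-0.2500 = -1.2500

v = -1.2500, ω = -0.2500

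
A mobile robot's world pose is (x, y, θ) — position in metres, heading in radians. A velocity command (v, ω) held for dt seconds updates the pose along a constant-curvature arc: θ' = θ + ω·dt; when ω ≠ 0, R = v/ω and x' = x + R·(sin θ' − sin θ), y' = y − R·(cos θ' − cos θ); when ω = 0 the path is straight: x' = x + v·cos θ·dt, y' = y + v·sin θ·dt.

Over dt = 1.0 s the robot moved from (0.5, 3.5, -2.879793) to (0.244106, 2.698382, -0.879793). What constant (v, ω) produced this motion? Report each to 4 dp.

v = 1.0000, ω = 2.0000

Δθ = -0.879793 − -2.879793 = 2.000000
ω = Δθ/dt = 2.000000/1.0 = 2.0000
R = −Δy/(cos θ' − cos θ) = 0.5000
v = R·ω = 0.5000·2.0000 = 1.0000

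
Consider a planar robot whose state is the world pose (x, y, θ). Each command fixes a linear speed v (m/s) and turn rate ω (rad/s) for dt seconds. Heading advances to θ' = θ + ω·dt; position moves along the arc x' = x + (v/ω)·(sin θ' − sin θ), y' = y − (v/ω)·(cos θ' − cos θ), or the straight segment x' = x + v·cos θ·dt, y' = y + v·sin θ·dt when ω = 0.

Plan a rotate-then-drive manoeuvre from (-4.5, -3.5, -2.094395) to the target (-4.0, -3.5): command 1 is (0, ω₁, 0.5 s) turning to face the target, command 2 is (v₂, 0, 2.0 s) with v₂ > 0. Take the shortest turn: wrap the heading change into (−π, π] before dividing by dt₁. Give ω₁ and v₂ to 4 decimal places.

ω₁ = 4.1888, v₂ = 0.2500

heading to target = atan2(-3.5−-3.5, -4−-4.5) = 0.0000
Δθ = wrap(0.0000 − -2.0944) = 2.0944; ω₁ = Δθ/dt₁ = 4.1888
distance = √((-4−-4.5)² + (-3.5−-3.5)²) = 0.5000; v₂ = distance/dt₂ = 0.2500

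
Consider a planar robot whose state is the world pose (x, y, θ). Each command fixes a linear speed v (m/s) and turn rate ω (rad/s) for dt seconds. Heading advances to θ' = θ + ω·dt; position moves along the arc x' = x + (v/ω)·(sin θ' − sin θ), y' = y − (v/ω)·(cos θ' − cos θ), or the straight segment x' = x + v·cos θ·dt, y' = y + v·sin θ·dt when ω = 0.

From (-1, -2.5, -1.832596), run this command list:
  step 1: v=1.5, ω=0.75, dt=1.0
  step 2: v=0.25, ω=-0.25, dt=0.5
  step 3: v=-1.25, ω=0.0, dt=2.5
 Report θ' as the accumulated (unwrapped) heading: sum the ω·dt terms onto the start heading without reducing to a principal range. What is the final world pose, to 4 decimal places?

(-1.8931, -1.1483, -1.2076)

step 1: θ'=-1.0826 (R=2.0000) → pose (-0.8345, -3.9557, -1.0826)
step 2: θ'=-1.2076 (R=-1.0000) → pose (-0.7829, -4.0695, -1.2076)
step 3: θ'=-1.2076 (straight) → pose (-1.8931, -1.1483, -1.2076)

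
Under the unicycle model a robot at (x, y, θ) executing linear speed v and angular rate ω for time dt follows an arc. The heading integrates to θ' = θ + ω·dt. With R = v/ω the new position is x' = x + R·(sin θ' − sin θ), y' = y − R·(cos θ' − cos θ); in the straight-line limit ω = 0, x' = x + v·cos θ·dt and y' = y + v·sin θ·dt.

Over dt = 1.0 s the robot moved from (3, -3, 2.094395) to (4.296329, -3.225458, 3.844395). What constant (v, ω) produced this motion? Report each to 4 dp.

Δθ = 3.844395 − 2.094395 = 1.750000
ω = Δθ/dt = 1.750000/1.0 = 1.7500
R = Δx/(sin θ' − sin θ) = -0.8571
v = R·ω = -0.8571·1.7500 = -1.5000

v = -1.5000, ω = 1.7500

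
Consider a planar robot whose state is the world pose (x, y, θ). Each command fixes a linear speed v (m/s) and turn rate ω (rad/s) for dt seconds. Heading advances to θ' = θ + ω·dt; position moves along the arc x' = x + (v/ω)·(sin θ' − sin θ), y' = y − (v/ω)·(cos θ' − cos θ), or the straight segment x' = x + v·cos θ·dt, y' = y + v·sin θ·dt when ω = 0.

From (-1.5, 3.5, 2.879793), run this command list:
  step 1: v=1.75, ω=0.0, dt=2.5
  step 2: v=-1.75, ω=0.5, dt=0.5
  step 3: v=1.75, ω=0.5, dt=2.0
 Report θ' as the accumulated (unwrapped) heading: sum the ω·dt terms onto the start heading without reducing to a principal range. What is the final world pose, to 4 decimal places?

(-7.8253, 2.9392, 4.1298)

step 1: θ'=2.8798 (straight) → pose (-5.7259, 4.6323, 2.8798)
step 2: θ'=3.1298 (R=-3.5000) → pose (-4.8614, 4.5133, 3.1298)
step 3: θ'=4.1298 (R=3.5000) → pose (-7.8253, 2.9392, 4.1298)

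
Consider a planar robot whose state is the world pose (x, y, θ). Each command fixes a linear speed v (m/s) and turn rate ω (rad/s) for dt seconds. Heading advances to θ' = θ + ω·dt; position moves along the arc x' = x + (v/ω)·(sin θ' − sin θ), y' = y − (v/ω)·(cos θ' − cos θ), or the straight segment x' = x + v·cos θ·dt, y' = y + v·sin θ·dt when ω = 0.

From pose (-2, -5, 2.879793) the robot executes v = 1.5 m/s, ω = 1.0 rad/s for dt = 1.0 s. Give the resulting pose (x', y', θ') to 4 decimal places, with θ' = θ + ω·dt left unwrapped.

(-3.3977, -5.3394, 3.8798)

θ' = 2.8798 + 1.0·1.0 = 3.8798
R = v/ω = 1.5/1.0 = 1.5000
x' = -2 + 1.5000·(sin 3.8798 − sin 2.8798) = -3.3977
y' = -5 − 1.5000·(cos 3.8798 − cos 2.8798) = -5.3394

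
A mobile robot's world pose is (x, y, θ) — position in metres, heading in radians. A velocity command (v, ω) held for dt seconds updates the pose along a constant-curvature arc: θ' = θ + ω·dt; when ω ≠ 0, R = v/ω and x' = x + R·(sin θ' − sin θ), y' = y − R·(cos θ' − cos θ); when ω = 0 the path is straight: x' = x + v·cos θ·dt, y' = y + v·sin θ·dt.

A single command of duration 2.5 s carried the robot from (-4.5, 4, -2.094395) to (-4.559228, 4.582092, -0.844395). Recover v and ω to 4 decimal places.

Δθ = -0.844395 − -2.094395 = 1.250000
ω = Δθ/dt = 1.250000/2.5 = 0.5000
R = −Δy/(cos θ' − cos θ) = -0.5000
v = R·ω = -0.5000·0.5000 = -0.2500

v = -0.2500, ω = 0.5000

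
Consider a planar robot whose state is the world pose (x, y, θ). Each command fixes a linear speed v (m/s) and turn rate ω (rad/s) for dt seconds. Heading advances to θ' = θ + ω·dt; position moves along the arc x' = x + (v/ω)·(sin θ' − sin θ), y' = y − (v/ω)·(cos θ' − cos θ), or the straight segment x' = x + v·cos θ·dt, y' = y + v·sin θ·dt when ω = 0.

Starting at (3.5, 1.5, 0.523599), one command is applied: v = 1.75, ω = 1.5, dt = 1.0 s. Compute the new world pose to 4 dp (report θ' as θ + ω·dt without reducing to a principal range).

(3.9658, 3.0208, 2.0236)

θ' = 0.5236 + 1.5·1.0 = 2.0236
R = v/ω = 1.75/1.5 = 1.1667
x' = 3.5 + 1.1667·(sin 2.0236 − sin 0.5236) = 3.9658
y' = 1.5 − 1.1667·(cos 2.0236 − cos 0.5236) = 3.0208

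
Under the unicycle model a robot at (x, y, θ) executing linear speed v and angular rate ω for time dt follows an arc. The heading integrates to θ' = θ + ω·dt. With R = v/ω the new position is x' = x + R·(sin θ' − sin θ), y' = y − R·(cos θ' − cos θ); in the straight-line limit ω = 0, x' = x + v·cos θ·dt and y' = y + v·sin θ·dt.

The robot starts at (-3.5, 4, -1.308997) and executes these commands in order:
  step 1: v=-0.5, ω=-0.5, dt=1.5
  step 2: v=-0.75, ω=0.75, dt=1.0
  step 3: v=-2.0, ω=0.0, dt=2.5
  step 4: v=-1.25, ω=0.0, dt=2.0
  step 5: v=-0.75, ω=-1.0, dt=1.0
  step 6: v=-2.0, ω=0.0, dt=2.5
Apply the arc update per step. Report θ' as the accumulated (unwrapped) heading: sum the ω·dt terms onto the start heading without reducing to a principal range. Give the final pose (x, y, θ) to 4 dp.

step 1: θ'=-2.0590 (R=1.0000) → pose (-3.4173, 4.7279, -2.0590)
step 2: θ'=-1.3090 (R=-1.0000) → pose (-3.3345, 5.4557, -1.3090)
step 3: θ'=-1.3090 (straight) → pose (-4.6286, 10.2853, -1.3090)
step 4: θ'=-1.3090 (straight) → pose (-5.2756, 12.7002, -1.3090)
step 5: θ'=-2.3090 (R=0.7500) → pose (-5.1060, 13.3990, -2.3090)
step 6: θ'=-2.3090 (straight) → pose (-1.7412, 17.0974, -2.3090)

(-1.7412, 17.0974, -2.3090)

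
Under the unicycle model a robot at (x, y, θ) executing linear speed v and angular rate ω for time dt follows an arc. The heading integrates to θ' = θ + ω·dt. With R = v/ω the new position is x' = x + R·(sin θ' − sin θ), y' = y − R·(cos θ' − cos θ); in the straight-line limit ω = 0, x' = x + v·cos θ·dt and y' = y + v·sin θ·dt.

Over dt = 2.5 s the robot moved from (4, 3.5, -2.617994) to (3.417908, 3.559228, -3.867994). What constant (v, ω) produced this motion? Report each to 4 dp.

Δθ = -3.867994 − -2.617994 = -1.250000
ω = Δθ/dt = -1.250000/2.5 = -0.5000
R = Δx/(sin θ' − sin θ) = -0.5000
v = R·ω = -0.5000·-0.5000 = 0.2500

v = 0.2500, ω = -0.5000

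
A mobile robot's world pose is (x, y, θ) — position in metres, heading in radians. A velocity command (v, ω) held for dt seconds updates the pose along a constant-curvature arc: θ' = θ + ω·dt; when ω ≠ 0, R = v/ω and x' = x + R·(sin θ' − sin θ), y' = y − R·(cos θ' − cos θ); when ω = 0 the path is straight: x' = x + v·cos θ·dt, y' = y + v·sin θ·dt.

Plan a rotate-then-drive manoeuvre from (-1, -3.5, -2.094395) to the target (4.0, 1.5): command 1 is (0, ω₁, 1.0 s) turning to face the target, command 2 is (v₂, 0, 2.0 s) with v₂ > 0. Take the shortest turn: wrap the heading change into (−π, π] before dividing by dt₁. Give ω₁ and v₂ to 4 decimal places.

heading to target = atan2(1.5−-3.5, 4−-1) = 0.7854
Δθ = wrap(0.7854 − -2.0944) = 2.8798; ω₁ = Δθ/dt₁ = 2.8798
distance = √((4−-1)² + (1.5−-3.5)²) = 7.0711; v₂ = distance/dt₂ = 3.5355

ω₁ = 2.8798, v₂ = 3.5355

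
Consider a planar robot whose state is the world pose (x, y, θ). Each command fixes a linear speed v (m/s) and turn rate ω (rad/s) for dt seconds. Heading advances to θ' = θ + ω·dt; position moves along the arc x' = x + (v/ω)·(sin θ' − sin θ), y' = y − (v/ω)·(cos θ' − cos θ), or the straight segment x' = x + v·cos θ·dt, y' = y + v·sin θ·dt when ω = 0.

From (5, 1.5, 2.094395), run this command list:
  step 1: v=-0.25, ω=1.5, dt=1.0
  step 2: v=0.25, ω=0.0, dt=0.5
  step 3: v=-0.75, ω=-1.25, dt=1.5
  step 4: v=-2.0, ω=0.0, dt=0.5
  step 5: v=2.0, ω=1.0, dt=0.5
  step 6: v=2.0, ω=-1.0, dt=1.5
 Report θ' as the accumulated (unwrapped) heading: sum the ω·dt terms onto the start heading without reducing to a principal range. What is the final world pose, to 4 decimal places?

(6.0007, 3.5637, 0.7194)

step 1: θ'=3.5944 (R=-0.1667) → pose (5.2173, 1.4335, 3.5944)
step 2: θ'=3.5944 (straight) → pose (5.1048, 1.3788, 3.5944)
step 3: θ'=1.7194 (R=0.6000) → pose (5.9607, 0.9281, 1.7194)
step 4: θ'=1.7194 (straight) → pose (6.1088, -0.0609, 1.7194)
step 5: θ'=2.2194 (R=2.0000) → pose (5.7247, 0.8511, 2.2194)
step 6: θ'=0.7194 (R=-2.0000) → pose (6.0007, 3.5637, 0.7194)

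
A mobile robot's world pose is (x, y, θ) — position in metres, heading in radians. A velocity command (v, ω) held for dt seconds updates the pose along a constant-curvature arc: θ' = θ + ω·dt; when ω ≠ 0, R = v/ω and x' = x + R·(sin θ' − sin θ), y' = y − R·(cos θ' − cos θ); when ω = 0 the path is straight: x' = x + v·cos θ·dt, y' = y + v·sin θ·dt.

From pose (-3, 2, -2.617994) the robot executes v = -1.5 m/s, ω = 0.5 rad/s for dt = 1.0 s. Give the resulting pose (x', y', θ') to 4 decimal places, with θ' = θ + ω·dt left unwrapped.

θ' = -2.6180 + 0.5·1.0 = -2.1180
R = v/ω = -1.5/0.5 = -3.0000
x' = -3 + -3.0000·(sin -2.1180 − sin -2.6180) = -1.9380
y' = 2 − -3.0000·(cos -2.1180 − cos -2.6180) = 3.0372

(-1.9380, 3.0372, -2.1180)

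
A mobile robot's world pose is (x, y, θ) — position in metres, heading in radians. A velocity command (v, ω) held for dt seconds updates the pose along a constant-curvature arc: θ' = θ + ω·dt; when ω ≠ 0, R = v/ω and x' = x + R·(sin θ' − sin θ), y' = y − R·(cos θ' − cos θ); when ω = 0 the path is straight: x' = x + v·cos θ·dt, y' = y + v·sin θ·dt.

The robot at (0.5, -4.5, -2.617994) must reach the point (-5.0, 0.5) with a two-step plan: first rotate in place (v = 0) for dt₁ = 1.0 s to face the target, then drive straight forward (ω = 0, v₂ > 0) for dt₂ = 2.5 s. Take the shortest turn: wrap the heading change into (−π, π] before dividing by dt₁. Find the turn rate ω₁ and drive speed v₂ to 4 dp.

ω₁ = -1.2614, v₂ = 2.9732

heading to target = atan2(0.5−-4.5, -5−0.5) = 2.4038
Δθ = wrap(2.4038 − -2.6180) = -1.2614; ω₁ = Δθ/dt₁ = -1.2614
distance = √((-5−0.5)² + (0.5−-4.5)²) = 7.4330; v₂ = distance/dt₂ = 2.9732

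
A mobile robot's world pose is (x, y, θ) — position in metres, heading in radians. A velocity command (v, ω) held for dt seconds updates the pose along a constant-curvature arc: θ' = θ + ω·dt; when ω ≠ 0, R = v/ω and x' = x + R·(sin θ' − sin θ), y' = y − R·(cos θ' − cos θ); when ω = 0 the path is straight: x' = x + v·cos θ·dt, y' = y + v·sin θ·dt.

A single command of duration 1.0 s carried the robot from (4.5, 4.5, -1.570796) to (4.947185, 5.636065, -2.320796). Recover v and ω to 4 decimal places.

Δθ = -2.320796 − -1.570796 = -0.750000
ω = Δθ/dt = -0.750000/1.0 = -0.7500
R = −Δy/(cos θ' − cos θ) = 1.6667
v = R·ω = 1.6667·-0.7500 = -1.2500

v = -1.2500, ω = -0.7500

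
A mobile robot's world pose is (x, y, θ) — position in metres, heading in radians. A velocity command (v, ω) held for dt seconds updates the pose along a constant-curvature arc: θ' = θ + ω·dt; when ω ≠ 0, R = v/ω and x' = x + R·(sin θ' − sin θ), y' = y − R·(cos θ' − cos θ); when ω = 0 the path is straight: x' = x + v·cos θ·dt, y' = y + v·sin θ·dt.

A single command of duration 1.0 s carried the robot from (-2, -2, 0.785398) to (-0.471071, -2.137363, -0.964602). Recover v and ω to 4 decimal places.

v = 1.7500, ω = -1.7500

Δθ = -0.964602 − 0.785398 = -1.750000
ω = Δθ/dt = -1.750000/1.0 = -1.7500
R = Δx/(sin θ' − sin θ) = -1.0000
v = R·ω = -1.0000·-1.7500 = 1.7500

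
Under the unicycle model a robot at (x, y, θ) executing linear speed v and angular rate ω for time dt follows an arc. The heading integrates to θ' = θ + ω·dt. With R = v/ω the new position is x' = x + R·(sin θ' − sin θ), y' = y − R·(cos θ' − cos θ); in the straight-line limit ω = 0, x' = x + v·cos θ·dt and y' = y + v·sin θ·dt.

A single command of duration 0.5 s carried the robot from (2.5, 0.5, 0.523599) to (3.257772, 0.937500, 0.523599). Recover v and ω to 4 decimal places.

Δθ = 0.523599 − 0.523599 = 0.000000
ω = Δθ/dt = 0.000000/0.5 = 0.0000
ω = 0 → v = (Δx·cos θ + Δy·sin θ)/dt = 1.7500

v = 1.7500, ω = 0.0000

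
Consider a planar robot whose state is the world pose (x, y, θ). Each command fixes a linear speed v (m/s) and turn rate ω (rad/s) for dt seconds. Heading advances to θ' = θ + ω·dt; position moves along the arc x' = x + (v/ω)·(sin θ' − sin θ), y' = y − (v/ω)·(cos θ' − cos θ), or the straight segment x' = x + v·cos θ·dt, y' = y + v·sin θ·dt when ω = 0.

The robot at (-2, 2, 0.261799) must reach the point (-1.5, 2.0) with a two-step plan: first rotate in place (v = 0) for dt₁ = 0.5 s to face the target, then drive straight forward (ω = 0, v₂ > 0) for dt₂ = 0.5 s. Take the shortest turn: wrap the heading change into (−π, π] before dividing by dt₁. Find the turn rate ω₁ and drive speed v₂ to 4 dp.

ω₁ = -0.5236, v₂ = 1.0000

heading to target = atan2(2−2, -1.5−-2) = 0.0000
Δθ = wrap(0.0000 − 0.2618) = -0.2618; ω₁ = Δθ/dt₁ = -0.5236
distance = √((-1.5−-2)² + (2−2)²) = 0.5000; v₂ = distance/dt₂ = 1.0000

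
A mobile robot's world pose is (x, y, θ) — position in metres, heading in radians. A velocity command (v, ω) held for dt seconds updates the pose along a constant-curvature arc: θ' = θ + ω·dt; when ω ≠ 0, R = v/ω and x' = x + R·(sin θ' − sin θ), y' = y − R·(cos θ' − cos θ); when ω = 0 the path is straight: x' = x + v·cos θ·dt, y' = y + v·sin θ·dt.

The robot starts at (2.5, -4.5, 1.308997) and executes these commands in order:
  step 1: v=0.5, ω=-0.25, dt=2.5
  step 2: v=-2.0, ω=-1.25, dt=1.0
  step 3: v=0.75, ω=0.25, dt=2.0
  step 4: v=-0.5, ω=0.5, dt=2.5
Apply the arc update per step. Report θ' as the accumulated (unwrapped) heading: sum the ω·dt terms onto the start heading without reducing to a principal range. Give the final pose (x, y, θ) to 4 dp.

(1.7179, -4.6598, 1.1840)

step 1: θ'=0.6840 (R=-2.0000) → pose (3.1681, -3.4675, 0.6840)
step 2: θ'=-0.5660 (R=1.6000) → pose (1.2990, -3.5779, -0.5660)
step 3: θ'=-0.0660 (R=3.0000) → pose (2.7099, -4.0392, -0.0660)
step 4: θ'=1.1840 (R=-1.0000) → pose (1.7179, -4.6598, 1.1840)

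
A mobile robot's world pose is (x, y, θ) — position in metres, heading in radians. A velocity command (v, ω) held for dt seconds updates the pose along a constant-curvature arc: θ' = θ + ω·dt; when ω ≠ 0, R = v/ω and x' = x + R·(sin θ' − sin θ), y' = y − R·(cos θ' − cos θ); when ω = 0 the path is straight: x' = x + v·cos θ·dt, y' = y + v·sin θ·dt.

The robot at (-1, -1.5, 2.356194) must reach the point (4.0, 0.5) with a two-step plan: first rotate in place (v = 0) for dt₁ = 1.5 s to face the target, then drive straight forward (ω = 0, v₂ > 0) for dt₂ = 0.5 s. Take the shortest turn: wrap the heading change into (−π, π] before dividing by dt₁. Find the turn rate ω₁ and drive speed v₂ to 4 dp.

ω₁ = -1.3171, v₂ = 10.7703

heading to target = atan2(0.5−-1.5, 4−-1) = 0.3805
Δθ = wrap(0.3805 − 2.3562) = -1.9757; ω₁ = Δθ/dt₁ = -1.3171
distance = √((4−-1)² + (0.5−-1.5)²) = 5.3852; v₂ = distance/dt₂ = 10.7703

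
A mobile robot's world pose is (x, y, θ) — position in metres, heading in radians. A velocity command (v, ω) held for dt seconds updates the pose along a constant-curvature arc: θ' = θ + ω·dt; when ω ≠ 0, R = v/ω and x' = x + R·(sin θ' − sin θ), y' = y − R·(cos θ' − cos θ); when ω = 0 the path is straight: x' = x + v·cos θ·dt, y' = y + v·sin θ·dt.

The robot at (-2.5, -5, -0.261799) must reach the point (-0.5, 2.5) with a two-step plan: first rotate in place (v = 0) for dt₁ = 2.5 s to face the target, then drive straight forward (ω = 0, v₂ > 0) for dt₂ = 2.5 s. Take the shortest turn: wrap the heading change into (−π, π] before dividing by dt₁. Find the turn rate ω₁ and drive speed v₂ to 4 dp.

heading to target = atan2(2.5−-5, -0.5−-2.5) = 1.3102
Δθ = wrap(1.3102 − -0.2618) = 1.5720; ω₁ = Δθ/dt₁ = 0.6288
distance = √((-0.5−-2.5)² + (2.5−-5)²) = 7.7621; v₂ = distance/dt₂ = 3.1048

ω₁ = 0.6288, v₂ = 3.1048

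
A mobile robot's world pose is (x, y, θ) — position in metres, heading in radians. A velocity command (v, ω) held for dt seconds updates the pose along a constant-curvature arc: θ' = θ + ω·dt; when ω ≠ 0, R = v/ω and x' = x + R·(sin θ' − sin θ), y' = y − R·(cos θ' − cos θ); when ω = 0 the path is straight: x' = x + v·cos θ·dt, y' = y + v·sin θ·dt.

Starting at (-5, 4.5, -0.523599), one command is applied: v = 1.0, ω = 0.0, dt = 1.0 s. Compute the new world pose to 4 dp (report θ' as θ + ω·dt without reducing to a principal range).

θ' = -0.5236 + 0.0·1.0 = -0.5236
ω = 0 → straight: x' = -5 + 1.0·cos(-0.5236)·1.0 = -4.1340
y' = 4.5 + 1.0·sin(-0.5236)·1.0 = 4.0000

(-4.1340, 4.0000, -0.5236)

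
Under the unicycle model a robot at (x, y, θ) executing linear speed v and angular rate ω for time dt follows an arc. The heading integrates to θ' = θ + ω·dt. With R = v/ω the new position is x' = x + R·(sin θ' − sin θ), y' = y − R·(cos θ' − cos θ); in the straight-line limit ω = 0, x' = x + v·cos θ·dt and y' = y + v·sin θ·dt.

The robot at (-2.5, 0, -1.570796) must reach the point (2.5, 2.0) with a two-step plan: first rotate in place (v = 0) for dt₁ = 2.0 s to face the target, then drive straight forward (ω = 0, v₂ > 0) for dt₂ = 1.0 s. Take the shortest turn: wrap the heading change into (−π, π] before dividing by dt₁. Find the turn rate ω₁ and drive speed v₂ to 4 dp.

ω₁ = 0.9757, v₂ = 5.3852

heading to target = atan2(2−0, 2.5−-2.5) = 0.3805
Δθ = wrap(0.3805 − -1.5708) = 1.9513; ω₁ = Δθ/dt₁ = 0.9757
distance = √((2.5−-2.5)² + (2−0)²) = 5.3852; v₂ = distance/dt₂ = 5.3852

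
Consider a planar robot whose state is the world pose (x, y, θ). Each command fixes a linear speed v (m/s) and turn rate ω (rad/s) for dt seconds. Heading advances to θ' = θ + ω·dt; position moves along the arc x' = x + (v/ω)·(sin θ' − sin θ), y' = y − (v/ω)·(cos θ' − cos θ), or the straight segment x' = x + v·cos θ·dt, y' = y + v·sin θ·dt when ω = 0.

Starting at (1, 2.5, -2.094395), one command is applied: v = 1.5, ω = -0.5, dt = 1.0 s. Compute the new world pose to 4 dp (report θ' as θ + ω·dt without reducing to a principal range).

(-0.0372, 1.4380, -2.5944)

θ' = -2.0944 + -0.5·1.0 = -2.5944
R = v/ω = 1.5/-0.5 = -3.0000
x' = 1 + -3.0000·(sin -2.5944 − sin -2.0944) = -0.0372
y' = 2.5 − -3.0000·(cos -2.5944 − cos -2.0944) = 1.4380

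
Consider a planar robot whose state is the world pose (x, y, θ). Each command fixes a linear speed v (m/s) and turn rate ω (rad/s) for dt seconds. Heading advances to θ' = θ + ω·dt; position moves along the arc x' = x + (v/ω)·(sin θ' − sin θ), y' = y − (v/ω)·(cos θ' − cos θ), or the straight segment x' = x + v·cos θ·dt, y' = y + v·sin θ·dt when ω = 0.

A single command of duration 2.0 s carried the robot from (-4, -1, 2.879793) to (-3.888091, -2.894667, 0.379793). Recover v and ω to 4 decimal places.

Δθ = 0.379793 − 2.879793 = -2.500000
ω = Δθ/dt = -2.500000/2.0 = -1.2500
R = −Δy/(cos θ' − cos θ) = 1.0000
v = R·ω = 1.0000·-1.2500 = -1.2500

v = -1.2500, ω = -1.2500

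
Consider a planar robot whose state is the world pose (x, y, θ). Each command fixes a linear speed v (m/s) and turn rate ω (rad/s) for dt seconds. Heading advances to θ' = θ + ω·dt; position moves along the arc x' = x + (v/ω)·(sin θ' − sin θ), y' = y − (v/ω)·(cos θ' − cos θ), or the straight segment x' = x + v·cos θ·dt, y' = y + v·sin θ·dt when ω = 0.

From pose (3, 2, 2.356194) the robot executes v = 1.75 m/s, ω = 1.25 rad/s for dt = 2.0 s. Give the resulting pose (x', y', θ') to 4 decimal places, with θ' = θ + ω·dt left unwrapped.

θ' = 2.3562 + 1.25·2.0 = 4.8562
R = v/ω = 1.75/1.25 = 1.4000
x' = 3 + 1.4000·(sin 4.8562 − sin 2.3562) = 0.6245
y' = 2 − 1.4000·(cos 4.8562 − cos 2.3562) = 0.8094

(0.6245, 0.8094, 4.8562)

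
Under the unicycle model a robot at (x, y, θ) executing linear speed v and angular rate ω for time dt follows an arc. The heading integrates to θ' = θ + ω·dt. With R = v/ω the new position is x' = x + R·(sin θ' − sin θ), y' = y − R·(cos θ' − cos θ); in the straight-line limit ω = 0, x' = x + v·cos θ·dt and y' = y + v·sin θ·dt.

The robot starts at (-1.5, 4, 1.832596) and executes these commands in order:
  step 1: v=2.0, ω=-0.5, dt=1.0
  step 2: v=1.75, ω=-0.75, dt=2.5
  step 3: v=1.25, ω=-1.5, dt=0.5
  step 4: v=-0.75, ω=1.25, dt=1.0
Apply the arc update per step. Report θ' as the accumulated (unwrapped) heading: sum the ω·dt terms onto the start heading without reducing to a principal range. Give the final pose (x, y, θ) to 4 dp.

(1.7682, 7.3768, -0.0424)

step 1: θ'=1.3326 (R=-4.0000) → pose (-1.5234, 5.9791, 1.3326)
step 2: θ'=-0.5424 (R=-2.3333) → pose (1.9486, 7.4270, -0.5424)
step 3: θ'=-1.2924 (R=-0.8333) → pose (2.3196, 6.9422, -1.2924)
step 4: θ'=-0.0424 (R=-0.6000) → pose (1.7682, 7.3768, -0.0424)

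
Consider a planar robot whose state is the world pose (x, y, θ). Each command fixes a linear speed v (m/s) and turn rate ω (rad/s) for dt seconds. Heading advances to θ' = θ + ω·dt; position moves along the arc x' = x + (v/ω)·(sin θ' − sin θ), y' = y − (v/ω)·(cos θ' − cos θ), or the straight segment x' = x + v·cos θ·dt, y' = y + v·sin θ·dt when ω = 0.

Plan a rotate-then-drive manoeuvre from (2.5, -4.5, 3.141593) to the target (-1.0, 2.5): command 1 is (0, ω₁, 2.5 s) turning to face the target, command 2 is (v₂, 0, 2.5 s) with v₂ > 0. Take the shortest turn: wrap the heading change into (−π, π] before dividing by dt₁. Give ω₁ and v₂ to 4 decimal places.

heading to target = atan2(2.5−-4.5, -1−2.5) = 2.0344
Δθ = wrap(2.0344 − 3.1416) = -1.1071; ω₁ = Δθ/dt₁ = -0.4429
distance = √((-1−2.5)² + (2.5−-4.5)²) = 7.8262; v₂ = distance/dt₂ = 3.1305

ω₁ = -0.4429, v₂ = 3.1305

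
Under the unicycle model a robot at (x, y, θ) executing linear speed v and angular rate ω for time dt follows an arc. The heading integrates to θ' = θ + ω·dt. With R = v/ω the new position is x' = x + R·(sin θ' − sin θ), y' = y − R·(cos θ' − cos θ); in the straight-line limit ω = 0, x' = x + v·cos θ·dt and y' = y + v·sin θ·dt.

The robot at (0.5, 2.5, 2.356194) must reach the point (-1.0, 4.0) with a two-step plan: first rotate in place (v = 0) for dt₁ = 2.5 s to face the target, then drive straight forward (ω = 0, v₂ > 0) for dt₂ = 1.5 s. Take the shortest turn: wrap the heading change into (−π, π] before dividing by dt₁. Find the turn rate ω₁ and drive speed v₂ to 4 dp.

ω₁ = 0.0000, v₂ = 1.4142

heading to target = atan2(4−2.5, -1−0.5) = 2.3562
Δθ = wrap(2.3562 − 2.3562) = 0.0000; ω₁ = Δθ/dt₁ = 0.0000
distance = √((-1−0.5)² + (4−2.5)²) = 2.1213; v₂ = distance/dt₂ = 1.4142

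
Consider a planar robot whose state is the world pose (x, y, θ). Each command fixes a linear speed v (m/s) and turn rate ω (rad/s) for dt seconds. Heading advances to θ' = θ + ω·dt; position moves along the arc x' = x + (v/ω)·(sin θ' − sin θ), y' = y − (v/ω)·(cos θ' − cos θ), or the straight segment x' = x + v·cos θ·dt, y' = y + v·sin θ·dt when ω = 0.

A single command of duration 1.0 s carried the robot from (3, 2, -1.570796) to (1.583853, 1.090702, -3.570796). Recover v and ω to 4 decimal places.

v = 2.0000, ω = -2.0000

Δθ = -3.570796 − -1.570796 = -2.000000
ω = Δθ/dt = -2.000000/1.0 = -2.0000
R = Δx/(sin θ' − sin θ) = -1.0000
v = R·ω = -1.0000·-2.0000 = 2.0000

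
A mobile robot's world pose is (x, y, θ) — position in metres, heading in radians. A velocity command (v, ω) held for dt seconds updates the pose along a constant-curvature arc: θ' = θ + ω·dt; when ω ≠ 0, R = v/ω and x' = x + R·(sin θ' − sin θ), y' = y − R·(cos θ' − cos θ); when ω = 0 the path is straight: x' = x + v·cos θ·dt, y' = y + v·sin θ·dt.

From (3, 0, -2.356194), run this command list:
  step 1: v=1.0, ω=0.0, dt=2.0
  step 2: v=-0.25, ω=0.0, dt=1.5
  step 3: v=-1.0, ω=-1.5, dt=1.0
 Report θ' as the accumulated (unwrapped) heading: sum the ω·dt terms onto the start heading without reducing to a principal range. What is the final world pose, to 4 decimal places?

step 1: θ'=-2.3562 (straight) → pose (1.5858, -1.4142, -2.3562)
step 2: θ'=-2.3562 (straight) → pose (1.8510, -1.1490, -2.3562)
step 3: θ'=-3.8562 (R=0.6667) → pose (2.7592, -1.1169, -3.8562)

(2.7592, -1.1169, -3.8562)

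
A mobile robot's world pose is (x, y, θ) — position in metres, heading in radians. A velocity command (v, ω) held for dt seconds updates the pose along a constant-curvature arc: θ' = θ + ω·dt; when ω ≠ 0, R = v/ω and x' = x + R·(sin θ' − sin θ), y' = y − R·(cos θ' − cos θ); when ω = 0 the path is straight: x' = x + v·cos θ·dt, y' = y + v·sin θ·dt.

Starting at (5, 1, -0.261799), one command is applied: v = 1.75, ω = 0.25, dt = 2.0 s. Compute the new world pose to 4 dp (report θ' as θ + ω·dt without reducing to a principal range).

(8.4634, 0.9591, 0.2382)

θ' = -0.2618 + 0.25·2.0 = 0.2382
R = v/ω = 1.75/0.25 = 7.0000
x' = 5 + 7.0000·(sin 0.2382 − sin -0.2618) = 8.4634
y' = 1 − 7.0000·(cos 0.2382 − cos -0.2618) = 0.9591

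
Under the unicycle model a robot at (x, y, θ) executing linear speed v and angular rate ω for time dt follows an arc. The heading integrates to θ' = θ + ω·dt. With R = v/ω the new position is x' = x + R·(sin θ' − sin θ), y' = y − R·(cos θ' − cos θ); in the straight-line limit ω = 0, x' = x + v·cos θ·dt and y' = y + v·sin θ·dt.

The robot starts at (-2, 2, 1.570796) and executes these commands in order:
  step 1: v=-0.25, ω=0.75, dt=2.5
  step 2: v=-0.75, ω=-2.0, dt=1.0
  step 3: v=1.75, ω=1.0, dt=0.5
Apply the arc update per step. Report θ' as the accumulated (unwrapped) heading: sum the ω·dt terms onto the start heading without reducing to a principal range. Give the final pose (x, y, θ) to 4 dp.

(-1.1904, 2.1366, 1.9458)

step 1: θ'=3.4458 (R=-0.3333) → pose (-1.5668, 1.6820, 3.4458)
step 2: θ'=1.4458 (R=0.3750) → pose (-1.0824, 1.2774, 1.4458)
step 3: θ'=1.9458 (R=1.7500) → pose (-1.1904, 2.1366, 1.9458)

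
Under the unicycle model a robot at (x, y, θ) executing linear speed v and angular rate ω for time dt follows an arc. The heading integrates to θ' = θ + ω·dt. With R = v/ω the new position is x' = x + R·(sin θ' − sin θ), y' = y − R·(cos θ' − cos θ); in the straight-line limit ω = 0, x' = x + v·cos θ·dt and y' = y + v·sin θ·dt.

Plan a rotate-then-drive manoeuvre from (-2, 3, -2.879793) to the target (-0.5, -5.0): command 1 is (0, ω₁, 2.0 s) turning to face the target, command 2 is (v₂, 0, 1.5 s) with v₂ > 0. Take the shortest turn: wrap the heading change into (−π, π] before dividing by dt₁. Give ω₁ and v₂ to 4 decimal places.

heading to target = atan2(-5−3, -0.5−-2) = -1.3854
Δθ = wrap(-1.3854 − -2.8798) = 1.4943; ω₁ = Δθ/dt₁ = 0.7472
distance = √((-0.5−-2)² + (-5−3)²) = 8.1394; v₂ = distance/dt₂ = 5.4263

ω₁ = 0.7472, v₂ = 5.4263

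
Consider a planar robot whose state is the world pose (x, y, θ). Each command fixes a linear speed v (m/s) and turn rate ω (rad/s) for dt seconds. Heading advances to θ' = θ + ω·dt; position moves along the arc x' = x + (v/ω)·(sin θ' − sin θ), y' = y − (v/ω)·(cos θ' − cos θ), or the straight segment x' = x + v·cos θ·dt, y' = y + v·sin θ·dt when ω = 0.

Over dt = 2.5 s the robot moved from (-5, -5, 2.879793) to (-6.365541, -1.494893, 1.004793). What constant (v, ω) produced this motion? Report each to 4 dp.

v = 1.7500, ω = -0.7500

Δθ = 1.004793 − 2.879793 = -1.875000
ω = Δθ/dt = -1.875000/2.5 = -0.7500
R = −Δy/(cos θ' − cos θ) = -2.3333
v = R·ω = -2.3333·-0.7500 = 1.7500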